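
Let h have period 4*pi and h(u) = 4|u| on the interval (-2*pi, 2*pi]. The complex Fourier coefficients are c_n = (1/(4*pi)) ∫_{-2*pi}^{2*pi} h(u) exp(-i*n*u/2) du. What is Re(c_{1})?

-16/pi

Since h is real-valued, Re(c_{1}) = (1/(4*pi)) ∫_{-2*pi}^{2*pi} h(u) cos(u/2) du = a_{1}/2.
h is even and cos(u/2) is even, so the integrand is even: ∫_{-2*pi}^{2*pi} h(u) cos(u/2) du = 2∫_0^{2*pi} h(u) cos(u/2) du.
Integrating by parts (boundary term plus one more integral), an antiderivative of (4*u) cos(u/2) is 8*u*sin(u/2) + 16*cos(u/2); evaluating from 0 to 2*pi: ∫_{0}^{2*pi} (4*u) cos(u/2) du = (-16) - (16) = -32.
So ∫_{-2*pi}^{2*pi} h(u) cos(u/2) du = -64.
Hence Re(c_{1}) = (1/(4*pi))·(-64) = -16/pi.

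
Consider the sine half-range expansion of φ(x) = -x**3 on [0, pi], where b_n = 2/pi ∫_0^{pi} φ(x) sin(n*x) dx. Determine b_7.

b_7 = 2/pi ∫_0^{pi} (-x**3) sin(7*x) dx.
Integrating by parts three times (tabular method), an antiderivative of (-x**3) sin(7*x) is x**3*cos(7*x)/7 - 3*x**2*sin(7*x)/49 - 6*x*cos(7*x)/343 + 6*sin(7*x)/2401; evaluating from 0 to pi: ∫_{0}^{pi} (-x**3) sin(7*x) dx = (pi*(6 - 49*pi**2)/343) - (0) = pi*(6 - 49*pi**2)/343.
Hence b_7 = (2/pi)·(pi*(6 - 49*pi**2)/343) = 12/343 - 2*pi**2/7.

12/343 - 2*pi**2/7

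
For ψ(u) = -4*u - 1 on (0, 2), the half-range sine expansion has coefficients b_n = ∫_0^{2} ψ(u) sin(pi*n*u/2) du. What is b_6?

8/(3*pi)

b_6 = ∫_0^{2} (-4*u - 1) sin(3*pi*u) du.
Integrating by parts (boundary term plus one more integral), an antiderivative of (-4*u - 1) sin(3*pi*u) is 4*u*cos(3*pi*u)/(3*pi) - 4*sin(3*pi*u)/(9*pi**2) + cos(3*pi*u)/(3*pi); evaluating from 0 to 2: ∫_{0}^{2} (-4*u - 1) sin(3*pi*u) du = (3/pi) - (1/(3*pi)) = 8/(3*pi).
Hence b_6 = 8/(3*pi).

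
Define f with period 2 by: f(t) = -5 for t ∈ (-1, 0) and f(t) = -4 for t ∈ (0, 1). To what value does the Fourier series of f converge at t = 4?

-9/2

t = 4 differs from t = 0 by 2 full period(s), and the series is 2-periodic.
At t = 0 the one-sided limits are f(0^-) = -5 and f(0^+) = -4.
By Dirichlet's theorem the series converges to their average, [(-5) + (-4)]/2 = -9/2.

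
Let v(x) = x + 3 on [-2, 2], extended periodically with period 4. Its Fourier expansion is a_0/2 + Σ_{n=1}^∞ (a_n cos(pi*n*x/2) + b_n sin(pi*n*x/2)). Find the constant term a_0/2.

a_0 = 1/2 ∫_{-2}^{2} v(x) dx = 1/2 · (12) = 6.
So the constant term a_0/2 = 3.

3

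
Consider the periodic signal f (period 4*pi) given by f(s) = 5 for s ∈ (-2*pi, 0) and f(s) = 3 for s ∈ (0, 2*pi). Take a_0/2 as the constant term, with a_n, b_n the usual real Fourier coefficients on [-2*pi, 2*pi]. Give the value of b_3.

b_3 = (1/(2*pi)) ∫_{-2*pi}^{2*pi} f(s) sin(3*s/2) ds.
Split the integral at the breakpoints.
Directly, an antiderivative of (5) sin(3*s/2) is -10*cos(3*s/2)/3; evaluating from -2*pi to 0: ∫_{-2*pi}^{0} (5) sin(3*s/2) ds = (-10/3) - (10/3) = -20/3.
Directly, an antiderivative of (3) sin(3*s/2) is -2*cos(3*s/2); evaluating from 0 to 2*pi: ∫_{0}^{2*pi} (3) sin(3*s/2) ds = (2) - (-2) = 4.
Summing the pieces and multiplying by (1/(2*pi)) gives b_3 = -4/(3*pi).

-4/(3*pi)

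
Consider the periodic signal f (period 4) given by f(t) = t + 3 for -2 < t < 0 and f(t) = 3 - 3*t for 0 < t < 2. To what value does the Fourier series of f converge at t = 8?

t = 8 differs from t = 0 by 2 full period(s), and the series is 4-periodic.
f is continuous at t = 0 with value 3, so the series converges to 3 there.

3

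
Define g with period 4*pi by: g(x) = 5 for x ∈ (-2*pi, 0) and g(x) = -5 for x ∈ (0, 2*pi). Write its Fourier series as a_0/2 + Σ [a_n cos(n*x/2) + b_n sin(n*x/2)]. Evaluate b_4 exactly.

0

b_4 = (1/(2*pi)) ∫_{-2*pi}^{2*pi} g(x) sin(2*x) dx.
g is odd and sin(2*x) is odd, so the integrand is even and b_4 = 1/pi ∫_0^{2*pi} g(x) sin(2*x) dx.
Directly, an antiderivative of (-5) sin(2*x) is 5*cos(2*x)/2; evaluating from 0 to 2*pi: ∫_{0}^{2*pi} (-5) sin(2*x) dx = (5/2) - (5/2) = 0.
Hence b_4 = (1/pi)·(0) = 0.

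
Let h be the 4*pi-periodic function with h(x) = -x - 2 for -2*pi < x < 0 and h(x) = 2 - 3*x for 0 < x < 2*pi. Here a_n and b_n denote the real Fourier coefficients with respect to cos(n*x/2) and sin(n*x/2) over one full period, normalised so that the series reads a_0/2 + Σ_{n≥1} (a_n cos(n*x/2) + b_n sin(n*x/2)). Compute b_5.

b_5 = (1/(2*pi)) ∫_{-2*pi}^{2*pi} h(x) sin(5*x/2) dx.
Split the integral at the breakpoints.
Integrating by parts (boundary term plus one more integral), an antiderivative of (-x - 2) sin(5*x/2) is 2*x*cos(5*x/2)/5 - 4*sin(5*x/2)/25 + 4*cos(5*x/2)/5; evaluating from -2*pi to 0: ∫_{-2*pi}^{0} (-x - 2) sin(5*x/2) dx = (4/5) - (-4/5 + 4*pi/5) = 8/5 - 4*pi/5.
Integrating by parts (boundary term plus one more integral), an antiderivative of (2 - 3*x) sin(5*x/2) is 6*x*cos(5*x/2)/5 - 12*sin(5*x/2)/25 - 4*cos(5*x/2)/5; evaluating from 0 to 2*pi: ∫_{0}^{2*pi} (2 - 3*x) sin(5*x/2) dx = (4/5 - 12*pi/5) - (-4/5) = 8/5 - 12*pi/5.
Summing the pieces and multiplying by (1/(2*pi)) gives b_5 = 8*(1 - pi)/(5*pi).

8*(1 - pi)/(5*pi)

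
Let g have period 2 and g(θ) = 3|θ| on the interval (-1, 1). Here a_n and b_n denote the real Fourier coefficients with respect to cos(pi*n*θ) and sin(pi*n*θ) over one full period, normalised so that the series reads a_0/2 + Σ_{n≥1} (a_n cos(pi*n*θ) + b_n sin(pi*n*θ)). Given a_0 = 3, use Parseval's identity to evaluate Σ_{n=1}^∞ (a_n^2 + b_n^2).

3/2

Parseval: a_0^2/2 + Σ_{n≥1} (a_n^2+b_n^2) = ∫_{-1}^{1} g(θ)^2 dθ = 6.
Subtract a_0^2/2 = 9/2: Σ (a_n^2+b_n^2) = 3/2.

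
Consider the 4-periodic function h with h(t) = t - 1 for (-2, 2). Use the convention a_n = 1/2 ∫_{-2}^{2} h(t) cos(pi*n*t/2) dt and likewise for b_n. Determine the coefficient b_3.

4/(3*pi)

b_3 = 1/2 ∫_{-2}^{2} h(t) sin(3*pi*t/2) dt.
Integrating by parts (boundary term plus one more integral), an antiderivative of (t - 1) sin(3*pi*t/2) is -2*t*cos(3*pi*t/2)/(3*pi) + 4*sin(3*pi*t/2)/(9*pi**2) + 2*cos(3*pi*t/2)/(3*pi); evaluating from -2 to 2: ∫_{-2}^{2} (t - 1) sin(3*pi*t/2) dt = (2/(3*pi)) - (-2/pi) = 8/(3*pi).
Hence b_3 = (1/2)·(8/(3*pi)) = 4/(3*pi).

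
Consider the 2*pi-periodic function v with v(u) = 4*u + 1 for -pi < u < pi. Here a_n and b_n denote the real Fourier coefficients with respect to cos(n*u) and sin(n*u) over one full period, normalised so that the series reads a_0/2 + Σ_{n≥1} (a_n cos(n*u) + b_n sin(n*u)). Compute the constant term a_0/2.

a_0 = 1/pi ∫_{-pi}^{pi} v(u) du = 1/pi · (2*pi) = 2.
So the constant term a_0/2 = 1.

1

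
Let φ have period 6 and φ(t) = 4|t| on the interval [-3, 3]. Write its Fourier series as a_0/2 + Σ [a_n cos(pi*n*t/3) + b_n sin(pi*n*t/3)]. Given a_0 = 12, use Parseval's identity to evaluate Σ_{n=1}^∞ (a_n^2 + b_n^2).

24

Parseval: a_0^2/2 + Σ_{n≥1} (a_n^2+b_n^2) = 1/3 ∫_{-3}^{3} φ(t)^2 dt = 96.
Subtract a_0^2/2 = 72: Σ (a_n^2+b_n^2) = 24.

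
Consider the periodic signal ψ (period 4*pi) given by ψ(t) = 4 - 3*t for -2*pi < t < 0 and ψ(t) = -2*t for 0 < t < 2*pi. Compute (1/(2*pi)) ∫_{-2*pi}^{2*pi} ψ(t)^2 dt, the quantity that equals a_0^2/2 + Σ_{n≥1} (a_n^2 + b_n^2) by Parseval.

(1/(2*pi)) ∫_{-2*pi}^{2*pi} ψ(t)^2 dt = (1/(2*pi)) · (8*pi*(12 + 18*pi + 13*pi**2)/3) = 16 + 24*pi + 52*pi**2/3.

16 + 24*pi + 52*pi**2/3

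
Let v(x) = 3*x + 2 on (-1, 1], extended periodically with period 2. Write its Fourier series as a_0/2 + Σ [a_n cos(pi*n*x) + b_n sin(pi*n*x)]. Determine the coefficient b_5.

6/(5*pi)

b_5 = ∫_{-1}^{1} v(x) sin(5*pi*x) dx.
Integrating by parts (boundary term plus one more integral), an antiderivative of (3*x + 2) sin(5*pi*x) is -3*x*cos(5*pi*x)/(5*pi) + 3*sin(5*pi*x)/(25*pi**2) - 2*cos(5*pi*x)/(5*pi); evaluating from -1 to 1: ∫_{-1}^{1} (3*x + 2) sin(5*pi*x) dx = (1/pi) - (-1/(5*pi)) = 6/(5*pi).
Hence b_5 = 6/(5*pi).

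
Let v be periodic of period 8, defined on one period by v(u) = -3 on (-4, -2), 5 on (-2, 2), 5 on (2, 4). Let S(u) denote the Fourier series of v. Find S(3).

5

v is continuous at u = 3 with value 5, so the series converges to 5 there.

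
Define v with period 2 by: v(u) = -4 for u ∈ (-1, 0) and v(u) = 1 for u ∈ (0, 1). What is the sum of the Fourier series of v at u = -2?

u = -2 differs from u = 0 by -1 full period(s), and the series is 2-periodic.
At u = 0 the one-sided limits are v(0^-) = -4 and v(0^+) = 1.
By Dirichlet's theorem the series converges to their average, [(-4) + (1)]/2 = -3/2.

-3/2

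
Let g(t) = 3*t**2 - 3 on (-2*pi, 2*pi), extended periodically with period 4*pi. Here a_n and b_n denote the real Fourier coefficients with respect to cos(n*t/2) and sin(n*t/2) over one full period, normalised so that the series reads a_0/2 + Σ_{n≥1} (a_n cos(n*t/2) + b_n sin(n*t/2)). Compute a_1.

a_1 = (1/(2*pi)) ∫_{-2*pi}^{2*pi} g(t) cos(t/2) dt.
g is even and cos(t/2) is even, so the integrand is even and a_1 = 1/pi ∫_0^{2*pi} g(t) cos(t/2) dt.
Integrating by parts twice (tabular method), an antiderivative of (3*t**2 - 3) cos(t/2) is 6*t**2*sin(t/2) + 24*t*cos(t/2) - 54*sin(t/2); evaluating from 0 to 2*pi: ∫_{0}^{2*pi} (3*t**2 - 3) cos(t/2) dt = (-48*pi) - (0) = -48*pi.
Hence a_1 = (1/pi)·(-48*pi) = -48.

-48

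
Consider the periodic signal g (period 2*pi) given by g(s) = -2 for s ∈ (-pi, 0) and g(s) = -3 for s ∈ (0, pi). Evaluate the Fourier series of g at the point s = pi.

At s = pi the one-sided limits are g(pi^-) = -3 and g(pi^+) = -2.
By Dirichlet's theorem the series converges to their average, [(-3) + (-2)]/2 = -5/2.

-5/2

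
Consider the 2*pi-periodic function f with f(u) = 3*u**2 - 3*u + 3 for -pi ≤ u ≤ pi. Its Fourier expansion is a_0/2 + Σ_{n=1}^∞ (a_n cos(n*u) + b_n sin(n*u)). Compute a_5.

a_5 = 1/pi ∫_{-pi}^{pi} f(u) cos(5*u) du.
Integrating by parts twice (tabular method), an antiderivative of (3*u**2 - 3*u + 3) cos(5*u) is 3*u**2*sin(5*u)/5 - 3*u*sin(5*u)/5 + 6*u*cos(5*u)/25 + 69*sin(5*u)/125 - 3*cos(5*u)/25; evaluating from -pi to pi: ∫_{-pi}^{pi} (3*u**2 - 3*u + 3) cos(5*u) du = (3/25 - 6*pi/25) - (3/25 + 6*pi/25) = -12*pi/25.
Hence a_5 = (1/pi)·(-12*pi/25) = -12/25.

-12/25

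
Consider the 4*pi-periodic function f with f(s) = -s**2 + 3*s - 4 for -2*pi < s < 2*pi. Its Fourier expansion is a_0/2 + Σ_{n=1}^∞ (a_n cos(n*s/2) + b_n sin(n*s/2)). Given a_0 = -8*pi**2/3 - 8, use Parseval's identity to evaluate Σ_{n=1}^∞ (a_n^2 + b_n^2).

Parseval: a_0^2/2 + Σ_{n≥1} (a_n^2+b_n^2) = (1/(2*pi)) ∫_{-2*pi}^{2*pi} f(s)^2 ds = 32 + 136*pi**2/3 + 32*pi**4/5.
Subtract a_0^2/2 = 32*(3 + pi**2)**2/9: Σ (a_n^2+b_n^2) = pi**2*(24 + 128*pi**2/45).

pi**2*(24 + 128*pi**2/45)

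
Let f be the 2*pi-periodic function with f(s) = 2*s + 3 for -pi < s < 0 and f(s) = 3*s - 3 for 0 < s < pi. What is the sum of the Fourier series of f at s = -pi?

pi/2

At s = -pi the one-sided limits are f(-pi^-) = -3 + 3*pi and f(-pi^+) = 3 - 2*pi.
By Dirichlet's theorem the series converges to their average, [(-3 + 3*pi) + (3 - 2*pi)]/2 = pi/2.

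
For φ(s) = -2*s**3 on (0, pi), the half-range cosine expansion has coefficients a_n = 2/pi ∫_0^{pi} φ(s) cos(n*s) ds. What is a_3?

a_3 = 2/pi ∫_0^{pi} (-2*s**3) cos(3*s) ds.
Integrating by parts three times (tabular method), an antiderivative of (-2*s**3) cos(3*s) is -2*s**3*sin(3*s)/3 - 2*s**2*cos(3*s)/3 + 4*s*sin(3*s)/9 + 4*cos(3*s)/27; evaluating from 0 to pi: ∫_{0}^{pi} (-2*s**3) cos(3*s) ds = (-4/27 + 2*pi**2/3) - (4/27) = -8/27 + 2*pi**2/3.
Hence a_3 = (2/pi)·(-8/27 + 2*pi**2/3) = 4*(-4 + 9*pi**2)/(27*pi).

4*(-4 + 9*pi**2)/(27*pi)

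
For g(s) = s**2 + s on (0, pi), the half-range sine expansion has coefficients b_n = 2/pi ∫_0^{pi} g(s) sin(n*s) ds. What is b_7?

2*(-4 + 49*pi + 49*pi**2)/(343*pi)

b_7 = 2/pi ∫_0^{pi} (s**2 + s) sin(7*s) ds.
Integrating by parts twice (tabular method), an antiderivative of (s**2 + s) sin(7*s) is -s**2*cos(7*s)/7 + 2*s*sin(7*s)/49 - s*cos(7*s)/7 + sin(7*s)/49 + 2*cos(7*s)/343; evaluating from 0 to pi: ∫_{0}^{pi} (s**2 + s) sin(7*s) ds = (-2/343 + pi/7 + pi**2/7) - (2/343) = -4/343 + pi/7 + pi**2/7.
Hence b_7 = (2/pi)·(-4/343 + pi/7 + pi**2/7) = 2*(-4 + 49*pi + 49*pi**2)/(343*pi).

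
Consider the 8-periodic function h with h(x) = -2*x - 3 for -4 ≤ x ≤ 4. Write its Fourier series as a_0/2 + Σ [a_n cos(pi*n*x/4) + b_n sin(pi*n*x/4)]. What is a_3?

a_3 = 1/4 ∫_{-4}^{4} h(x) cos(3*pi*x/4) dx.
Integrating by parts (boundary term plus one more integral), an antiderivative of (-2*x - 3) cos(3*pi*x/4) is -8*x*sin(3*pi*x/4)/(3*pi) - 4*sin(3*pi*x/4)/pi - 32*cos(3*pi*x/4)/(9*pi**2); evaluating from -4 to 4: ∫_{-4}^{4} (-2*x - 3) cos(3*pi*x/4) dx = (32/(9*pi**2)) - (32/(9*pi**2)) = 0.
Hence a_3 = (1/4)·(0) = 0.

0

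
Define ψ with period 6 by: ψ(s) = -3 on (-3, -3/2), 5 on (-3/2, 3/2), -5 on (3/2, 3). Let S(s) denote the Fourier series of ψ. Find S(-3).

-4

At s = -3 the one-sided limits are ψ(-3^-) = -5 and ψ(-3^+) = -3.
By Dirichlet's theorem the series converges to their average, [(-5) + (-3)]/2 = -4.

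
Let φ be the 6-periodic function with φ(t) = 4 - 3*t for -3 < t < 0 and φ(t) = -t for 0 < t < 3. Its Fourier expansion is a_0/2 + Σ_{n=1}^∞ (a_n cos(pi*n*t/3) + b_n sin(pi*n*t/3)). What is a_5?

a_5 = 1/3 ∫_{-3}^{3} φ(t) cos(5*pi*t/3) dt.
Split the integral at the breakpoints.
Integrating by parts (boundary term plus one more integral), an antiderivative of (4 - 3*t) cos(5*pi*t/3) is -9*t*sin(5*pi*t/3)/(5*pi) + 12*sin(5*pi*t/3)/(5*pi) - 27*cos(5*pi*t/3)/(25*pi**2); evaluating from -3 to 0: ∫_{-3}^{0} (4 - 3*t) cos(5*pi*t/3) dt = (-27/(25*pi**2)) - (27/(25*pi**2)) = -54/(25*pi**2).
Integrating by parts (boundary term plus one more integral), an antiderivative of (-t) cos(5*pi*t/3) is -3*t*sin(5*pi*t/3)/(5*pi) - 9*cos(5*pi*t/3)/(25*pi**2); evaluating from 0 to 3: ∫_{0}^{3} (-t) cos(5*pi*t/3) dt = (9/(25*pi**2)) - (-9/(25*pi**2)) = 18/(25*pi**2).
Summing the pieces and multiplying by (1/3) gives a_5 = -12/(25*pi**2).

-12/(25*pi**2)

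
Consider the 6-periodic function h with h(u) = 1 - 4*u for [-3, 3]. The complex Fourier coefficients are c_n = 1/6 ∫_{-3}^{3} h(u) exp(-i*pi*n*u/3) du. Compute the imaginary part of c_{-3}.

-4/pi

Since h is real-valued, Im(c_{-3}) = -1/6 ∫_{-3}^{3} h(u) sin(-pi*u) du = b_{3}/2.
Integrating by parts (boundary term plus one more integral), an antiderivative of (1 - 4*u) sin(-pi*u) is -4*u*cos(pi*u)/pi + 4*sin(pi*u)/pi**2 + cos(pi*u)/pi; evaluating from -3 to 3: ∫_{-3}^{3} (1 - 4*u) sin(-pi*u) du = (11/pi) - (-13/pi) = 24/pi.
Hence Im(c_{-3}) = (-1/6)·(24/pi) = -4/pi.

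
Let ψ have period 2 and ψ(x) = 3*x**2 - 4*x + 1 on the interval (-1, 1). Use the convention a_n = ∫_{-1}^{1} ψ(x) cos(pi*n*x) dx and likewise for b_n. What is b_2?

b_2 = ∫_{-1}^{1} ψ(x) sin(2*pi*x) dx.
Integrating by parts twice (tabular method), an antiderivative of (3*x**2 - 4*x + 1) sin(2*pi*x) is -3*x**2*cos(2*pi*x)/(2*pi) + 3*x*sin(2*pi*x)/(2*pi**2) + 2*x*cos(2*pi*x)/pi - sin(2*pi*x)/pi**2 - cos(2*pi*x)/(2*pi) + 3*cos(2*pi*x)/(4*pi**3); evaluating from -1 to 1: ∫_{-1}^{1} (3*x**2 - 4*x + 1) sin(2*pi*x) dx = (3/(4*pi**3)) - (-4/pi + 3/(4*pi**3)) = 4/pi.
Hence b_2 = 4/pi.

4/pi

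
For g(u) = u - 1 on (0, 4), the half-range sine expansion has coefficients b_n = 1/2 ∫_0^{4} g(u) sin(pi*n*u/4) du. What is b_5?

b_5 = 1/2 ∫_0^{4} (u - 1) sin(5*pi*u/4) du.
Integrating by parts (boundary term plus one more integral), an antiderivative of (u - 1) sin(5*pi*u/4) is -4*u*cos(5*pi*u/4)/(5*pi) + 16*sin(5*pi*u/4)/(25*pi**2) + 4*cos(5*pi*u/4)/(5*pi); evaluating from 0 to 4: ∫_{0}^{4} (u - 1) sin(5*pi*u/4) du = (12/(5*pi)) - (4/(5*pi)) = 8/(5*pi).
Hence b_5 = (1/2)·(8/(5*pi)) = 4/(5*pi).

4/(5*pi)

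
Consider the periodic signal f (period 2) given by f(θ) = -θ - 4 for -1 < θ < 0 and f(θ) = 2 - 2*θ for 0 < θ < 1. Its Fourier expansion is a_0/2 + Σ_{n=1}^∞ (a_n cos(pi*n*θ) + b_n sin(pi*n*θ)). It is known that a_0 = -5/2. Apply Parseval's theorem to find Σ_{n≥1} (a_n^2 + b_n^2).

253/24

Parseval: a_0^2/2 + Σ_{n≥1} (a_n^2+b_n^2) = ∫_{-1}^{1} f(θ)^2 dθ = 41/3.
Subtract a_0^2/2 = 25/8: Σ (a_n^2+b_n^2) = 253/24.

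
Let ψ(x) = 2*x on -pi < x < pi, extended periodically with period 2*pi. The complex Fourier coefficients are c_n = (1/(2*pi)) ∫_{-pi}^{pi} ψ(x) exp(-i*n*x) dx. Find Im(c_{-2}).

-1

Since ψ is real-valued, Im(c_{-2}) = -(1/(2*pi)) ∫_{-pi}^{pi} ψ(x) sin(-2*x) dx = b_{2}/2.
ψ is odd and sin(-2*x) is odd, so the integrand is even: ∫_{-pi}^{pi} ψ(x) sin(-2*x) dx = 2∫_0^{pi} ψ(x) sin(-2*x) dx.
Integrating by parts (boundary term plus one more integral), an antiderivative of (2*x) sin(-2*x) is x*cos(2*x) - sin(2*x)/2; evaluating from 0 to pi: ∫_{0}^{pi} (2*x) sin(-2*x) dx = (pi) - (0) = pi.
So ∫_{-pi}^{pi} ψ(x) sin(-2*x) dx = 2*pi.
Hence Im(c_{-2}) = (-1/(2*pi))·(2*pi) = -1.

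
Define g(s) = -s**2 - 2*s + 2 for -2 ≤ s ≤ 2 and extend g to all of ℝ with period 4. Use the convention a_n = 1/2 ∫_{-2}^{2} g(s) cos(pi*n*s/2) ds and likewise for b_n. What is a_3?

16/(9*pi**2)

a_3 = 1/2 ∫_{-2}^{2} g(s) cos(3*pi*s/2) ds.
Integrating by parts twice (tabular method), an antiderivative of (-s**2 - 2*s + 2) cos(3*pi*s/2) is -2*s**2*sin(3*pi*s/2)/(3*pi) - 4*s*sin(3*pi*s/2)/(3*pi) - 8*s*cos(3*pi*s/2)/(9*pi**2) + 16*sin(3*pi*s/2)/(27*pi**3) + 4*sin(3*pi*s/2)/(3*pi) - 8*cos(3*pi*s/2)/(9*pi**2); evaluating from -2 to 2: ∫_{-2}^{2} (-s**2 - 2*s + 2) cos(3*pi*s/2) ds = (8/(3*pi**2)) - (-8/(9*pi**2)) = 32/(9*pi**2).
Hence a_3 = (1/2)·(32/(9*pi**2)) = 16/(9*pi**2).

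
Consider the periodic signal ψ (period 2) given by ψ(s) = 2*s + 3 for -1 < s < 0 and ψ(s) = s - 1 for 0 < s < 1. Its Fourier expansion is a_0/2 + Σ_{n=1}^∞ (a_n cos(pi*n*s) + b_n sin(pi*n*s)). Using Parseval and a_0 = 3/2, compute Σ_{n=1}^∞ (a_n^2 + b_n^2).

85/24

Parseval: a_0^2/2 + Σ_{n≥1} (a_n^2+b_n^2) = ∫_{-1}^{1} ψ(s)^2 ds = 14/3.
Subtract a_0^2/2 = 9/8: Σ (a_n^2+b_n^2) = 85/24.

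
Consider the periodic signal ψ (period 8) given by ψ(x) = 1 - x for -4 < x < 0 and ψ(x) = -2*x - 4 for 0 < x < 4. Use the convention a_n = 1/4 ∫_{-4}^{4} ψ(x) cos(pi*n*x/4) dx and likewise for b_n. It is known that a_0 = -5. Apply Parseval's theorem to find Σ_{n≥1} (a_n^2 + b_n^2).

Parseval: a_0^2/2 + Σ_{n≥1} (a_n^2+b_n^2) = 1/4 ∫_{-4}^{4} ψ(x)^2 dx = 239/3.
Subtract a_0^2/2 = 25/2: Σ (a_n^2+b_n^2) = 403/6.

403/6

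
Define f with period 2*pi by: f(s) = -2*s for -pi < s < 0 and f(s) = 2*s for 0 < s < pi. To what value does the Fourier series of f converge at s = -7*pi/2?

pi

s = -7*pi/2 differs from s = pi/2 by -2 full period(s), and the series is 2*pi-periodic.
f is continuous at s = pi/2 with value pi, so the series converges to pi there.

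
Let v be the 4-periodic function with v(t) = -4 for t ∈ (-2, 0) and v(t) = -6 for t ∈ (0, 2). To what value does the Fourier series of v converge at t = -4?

-5

t = -4 differs from t = 0 by -1 full period(s), and the series is 4-periodic.
At t = 0 the one-sided limits are v(0^-) = -4 and v(0^+) = -6.
By Dirichlet's theorem the series converges to their average, [(-4) + (-6)]/2 = -5.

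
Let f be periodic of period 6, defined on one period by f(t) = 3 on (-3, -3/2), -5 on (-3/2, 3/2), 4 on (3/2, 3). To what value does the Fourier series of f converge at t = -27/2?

-1

t = -27/2 differs from t = -3/2 by -2 full period(s), and the series is 6-periodic.
At t = -3/2 the one-sided limits are f(-3/2^-) = 3 and f(-3/2^+) = -5.
By Dirichlet's theorem the series converges to their average, [(3) + (-5)]/2 = -1.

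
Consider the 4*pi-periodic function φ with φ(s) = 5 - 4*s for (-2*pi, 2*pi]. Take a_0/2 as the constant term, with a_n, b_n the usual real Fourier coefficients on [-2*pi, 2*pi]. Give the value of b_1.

b_1 = (1/(2*pi)) ∫_{-2*pi}^{2*pi} φ(s) sin(s/2) ds.
Integrating by parts (boundary term plus one more integral), an antiderivative of (5 - 4*s) sin(s/2) is 8*s*cos(s/2) - 16*sin(s/2) - 10*cos(s/2); evaluating from -2*pi to 2*pi: ∫_{-2*pi}^{2*pi} (5 - 4*s) sin(s/2) ds = (10 - 16*pi) - (10 + 16*pi) = -32*pi.
Hence b_1 = (1/(2*pi))·(-32*pi) = -16.

-16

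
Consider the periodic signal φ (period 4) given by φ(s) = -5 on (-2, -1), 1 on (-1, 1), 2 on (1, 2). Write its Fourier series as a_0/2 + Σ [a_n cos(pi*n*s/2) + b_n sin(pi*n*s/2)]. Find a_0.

-1/2

a_0 = 1/2 ∫_{-2}^{2} φ(s) ds = 1/2 · (-1) = -1/2.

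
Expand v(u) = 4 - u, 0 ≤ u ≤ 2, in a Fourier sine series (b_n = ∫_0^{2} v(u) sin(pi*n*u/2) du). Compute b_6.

b_6 = ∫_0^{2} (4 - u) sin(3*pi*u) du.
Integrating by parts (boundary term plus one more integral), an antiderivative of (4 - u) sin(3*pi*u) is u*cos(3*pi*u)/(3*pi) - sin(3*pi*u)/(9*pi**2) - 4*cos(3*pi*u)/(3*pi); evaluating from 0 to 2: ∫_{0}^{2} (4 - u) sin(3*pi*u) du = (-2/(3*pi)) - (-4/(3*pi)) = 2/(3*pi).
Hence b_6 = 2/(3*pi).

2/(3*pi)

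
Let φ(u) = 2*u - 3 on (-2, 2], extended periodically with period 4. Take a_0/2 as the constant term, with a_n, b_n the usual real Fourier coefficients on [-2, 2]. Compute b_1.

8/pi

b_1 = 1/2 ∫_{-2}^{2} φ(u) sin(pi*u/2) du.
Integrating by parts (boundary term plus one more integral), an antiderivative of (2*u - 3) sin(pi*u/2) is -4*u*cos(pi*u/2)/pi + 8*sin(pi*u/2)/pi**2 + 6*cos(pi*u/2)/pi; evaluating from -2 to 2: ∫_{-2}^{2} (2*u - 3) sin(pi*u/2) du = (2/pi) - (-14/pi) = 16/pi.
Hence b_1 = (1/2)·(16/pi) = 8/pi.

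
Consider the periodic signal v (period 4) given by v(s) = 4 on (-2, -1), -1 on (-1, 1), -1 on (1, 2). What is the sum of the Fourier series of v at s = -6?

3/2

s = -6 differs from s = -2 by -1 full period(s), and the series is 4-periodic.
At s = -2 the one-sided limits are v(-2^-) = -1 and v(-2^+) = 4.
By Dirichlet's theorem the series converges to their average, [(-1) + (4)]/2 = 3/2.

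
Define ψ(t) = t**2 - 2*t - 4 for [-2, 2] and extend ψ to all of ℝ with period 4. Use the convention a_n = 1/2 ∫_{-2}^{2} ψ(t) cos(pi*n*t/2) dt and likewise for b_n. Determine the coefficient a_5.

-16/(25*pi**2)

a_5 = 1/2 ∫_{-2}^{2} ψ(t) cos(5*pi*t/2) dt.
Integrating by parts twice (tabular method), an antiderivative of (t**2 - 2*t - 4) cos(5*pi*t/2) is 2*t**2*sin(5*pi*t/2)/(5*pi) - 4*t*sin(5*pi*t/2)/(5*pi) + 8*t*cos(5*pi*t/2)/(25*pi**2) - 8*sin(5*pi*t/2)/(5*pi) - 16*sin(5*pi*t/2)/(125*pi**3) - 8*cos(5*pi*t/2)/(25*pi**2); evaluating from -2 to 2: ∫_{-2}^{2} (t**2 - 2*t - 4) cos(5*pi*t/2) dt = (-8/(25*pi**2)) - (24/(25*pi**2)) = -32/(25*pi**2).
Hence a_5 = (1/2)·(-32/(25*pi**2)) = -16/(25*pi**2).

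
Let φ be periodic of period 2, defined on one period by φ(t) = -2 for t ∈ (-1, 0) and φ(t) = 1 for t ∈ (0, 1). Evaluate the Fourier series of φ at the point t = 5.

-1/2

t = 5 differs from t = 1 by 2 full period(s), and the series is 2-periodic.
At t = 1 the one-sided limits are φ(1^-) = 1 and φ(1^+) = -2.
By Dirichlet's theorem the series converges to their average, [(1) + (-2)]/2 = -1/2.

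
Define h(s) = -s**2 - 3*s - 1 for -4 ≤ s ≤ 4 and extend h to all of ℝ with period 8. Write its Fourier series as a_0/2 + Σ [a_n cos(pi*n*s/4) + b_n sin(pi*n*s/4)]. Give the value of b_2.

b_2 = 1/4 ∫_{-4}^{4} h(s) sin(pi*s/2) ds.
Integrating by parts twice (tabular method), an antiderivative of (-s**2 - 3*s - 1) sin(pi*s/2) is 2*s**2*cos(pi*s/2)/pi - 8*s*sin(pi*s/2)/pi**2 + 6*s*cos(pi*s/2)/pi - 12*sin(pi*s/2)/pi**2 - 16*cos(pi*s/2)/pi**3 + 2*cos(pi*s/2)/pi; evaluating from -4 to 4: ∫_{-4}^{4} (-s**2 - 3*s - 1) sin(pi*s/2) ds = (-16/pi**3 + 58/pi) - (-16/pi**3 + 10/pi) = 48/pi.
Hence b_2 = (1/4)·(48/pi) = 12/pi.

12/pi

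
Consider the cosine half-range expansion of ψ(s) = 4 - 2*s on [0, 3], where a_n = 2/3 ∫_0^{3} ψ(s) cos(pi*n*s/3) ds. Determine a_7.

24/(49*pi**2)

a_7 = 2/3 ∫_0^{3} (4 - 2*s) cos(7*pi*s/3) ds.
Integrating by parts (boundary term plus one more integral), an antiderivative of (4 - 2*s) cos(7*pi*s/3) is -6*s*sin(7*pi*s/3)/(7*pi) + 12*sin(7*pi*s/3)/(7*pi) - 18*cos(7*pi*s/3)/(49*pi**2); evaluating from 0 to 3: ∫_{0}^{3} (4 - 2*s) cos(7*pi*s/3) ds = (18/(49*pi**2)) - (-18/(49*pi**2)) = 36/(49*pi**2).
Hence a_7 = (2/3)·(36/(49*pi**2)) = 24/(49*pi**2).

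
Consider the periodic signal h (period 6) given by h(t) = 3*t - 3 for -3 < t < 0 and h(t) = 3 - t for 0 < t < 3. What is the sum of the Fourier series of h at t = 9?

t = 9 differs from t = 3 by 1 full period(s), and the series is 6-periodic.
At t = 3 the one-sided limits are h(3^-) = 0 and h(3^+) = -12.
By Dirichlet's theorem the series converges to their average, [(0) + (-12)]/2 = -6.

-6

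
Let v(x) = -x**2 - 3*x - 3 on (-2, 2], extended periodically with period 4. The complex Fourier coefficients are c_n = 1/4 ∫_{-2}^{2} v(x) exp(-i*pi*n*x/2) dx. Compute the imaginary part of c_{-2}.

3/pi

Since v is real-valued, Im(c_{-2}) = -1/4 ∫_{-2}^{2} v(x) sin(-pi*x) dx = b_{2}/2.
Integrating by parts twice (tabular method), an antiderivative of (-x**2 - 3*x - 3) sin(-pi*x) is -x**2*cos(pi*x)/pi + 2*x*sin(pi*x)/pi**2 - 3*x*cos(pi*x)/pi + 3*sin(pi*x)/pi**2 - 3*cos(pi*x)/pi + 2*cos(pi*x)/pi**3; evaluating from -2 to 2: ∫_{-2}^{2} (-x**2 - 3*x - 3) sin(-pi*x) dx = (-13/pi + 2/pi**3) - ((2 - pi**2)/pi**3) = -12/pi.
Hence Im(c_{-2}) = (-1/4)·(-12/pi) = 3/pi.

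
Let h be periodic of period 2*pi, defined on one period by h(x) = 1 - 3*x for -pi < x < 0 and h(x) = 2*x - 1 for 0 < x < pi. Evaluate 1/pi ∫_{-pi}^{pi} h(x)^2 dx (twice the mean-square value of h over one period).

1/pi ∫_{-pi}^{pi} h(x)^2 dx = 1/pi · (pi*(6 + 3*pi + 13*pi**2)/3) = 2 + pi + 13*pi**2/3.

2 + pi + 13*pi**2/3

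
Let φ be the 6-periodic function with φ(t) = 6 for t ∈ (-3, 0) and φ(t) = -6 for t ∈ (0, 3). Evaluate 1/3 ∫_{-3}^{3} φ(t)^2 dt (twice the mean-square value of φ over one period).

72

1/3 ∫_{-3}^{3} φ(t)^2 dt = 1/3 · (216) = 72.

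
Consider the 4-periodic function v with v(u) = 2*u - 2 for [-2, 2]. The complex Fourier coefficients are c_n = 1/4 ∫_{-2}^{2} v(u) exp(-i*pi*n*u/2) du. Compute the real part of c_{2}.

Since v is real-valued, Re(c_{2}) = 1/4 ∫_{-2}^{2} v(u) cos(pi*u) du = a_{2}/2.
Integrating by parts (boundary term plus one more integral), an antiderivative of (2*u - 2) cos(pi*u) is 2*u*sin(pi*u)/pi - 2*sin(pi*u)/pi + 2*cos(pi*u)/pi**2; evaluating from -2 to 2: ∫_{-2}^{2} (2*u - 2) cos(pi*u) du = (2/pi**2) - (2/pi**2) = 0.
Hence Re(c_{2}) = (1/4)·(0) = 0.

0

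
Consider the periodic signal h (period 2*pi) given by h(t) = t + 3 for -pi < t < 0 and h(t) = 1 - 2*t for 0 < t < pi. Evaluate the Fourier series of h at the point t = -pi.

At t = -pi the one-sided limits are h(-pi^-) = 1 - 2*pi and h(-pi^+) = 3 - pi.
By Dirichlet's theorem the series converges to their average, [(1 - 2*pi) + (3 - pi)]/2 = 2 - 3*pi/2.

2 - 3*pi/2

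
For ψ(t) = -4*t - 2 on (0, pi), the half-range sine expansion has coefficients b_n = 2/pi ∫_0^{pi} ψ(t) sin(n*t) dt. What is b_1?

b_1 = 2/pi ∫_0^{pi} (-4*t - 2) sin(t) dt.
Integrating by parts (boundary term plus one more integral), an antiderivative of (-4*t - 2) sin(t) is 4*t*cos(t) - 4*sin(t) + 2*cos(t); evaluating from 0 to pi: ∫_{0}^{pi} (-4*t - 2) sin(t) dt = (-4*pi - 2) - (2) = -4*pi - 4.
Hence b_1 = (2/pi)·(-4*pi - 4) = -8 - 8/pi.

-8 - 8/pi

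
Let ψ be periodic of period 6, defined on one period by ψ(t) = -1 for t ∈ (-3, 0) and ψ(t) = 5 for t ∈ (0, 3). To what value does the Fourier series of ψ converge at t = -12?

2

t = -12 differs from t = 0 by -2 full period(s), and the series is 6-periodic.
At t = 0 the one-sided limits are ψ(0^-) = -1 and ψ(0^+) = 5.
By Dirichlet's theorem the series converges to their average, [(-1) + (5)]/2 = 2.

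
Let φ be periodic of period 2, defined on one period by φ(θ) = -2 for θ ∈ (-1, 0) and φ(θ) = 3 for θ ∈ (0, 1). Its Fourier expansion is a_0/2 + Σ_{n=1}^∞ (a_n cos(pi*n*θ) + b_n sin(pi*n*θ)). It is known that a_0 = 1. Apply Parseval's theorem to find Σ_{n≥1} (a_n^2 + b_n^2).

25/2

Parseval: a_0^2/2 + Σ_{n≥1} (a_n^2+b_n^2) = ∫_{-1}^{1} φ(θ)^2 dθ = 13.
Subtract a_0^2/2 = 1/2: Σ (a_n^2+b_n^2) = 25/2.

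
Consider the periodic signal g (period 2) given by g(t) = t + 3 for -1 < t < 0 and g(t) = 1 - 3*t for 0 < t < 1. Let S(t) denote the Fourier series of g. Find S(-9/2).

5/2

t = -9/2 differs from t = -1/2 by -2 full period(s), and the series is 2-periodic.
g is continuous at t = -1/2 with value 5/2, so the series converges to 5/2 there.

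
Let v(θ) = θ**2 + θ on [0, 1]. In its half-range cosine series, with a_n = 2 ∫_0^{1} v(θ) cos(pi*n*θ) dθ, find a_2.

a_2 = 2 ∫_0^{1} (θ**2 + θ) cos(2*pi*θ) dθ.
Integrating by parts twice (tabular method), an antiderivative of (θ**2 + θ) cos(2*pi*θ) is θ**2*sin(2*pi*θ)/(2*pi) + θ*sin(2*pi*θ)/(2*pi) + θ*cos(2*pi*θ)/(2*pi**2) - sin(2*pi*θ)/(4*pi**3) + cos(2*pi*θ)/(4*pi**2); evaluating from 0 to 1: ∫_{0}^{1} (θ**2 + θ) cos(2*pi*θ) dθ = (3/(4*pi**2)) - (1/(4*pi**2)) = 1/(2*pi**2).
Hence a_2 = 2·(1/(2*pi**2)) = pi**(-2).

pi**(-2)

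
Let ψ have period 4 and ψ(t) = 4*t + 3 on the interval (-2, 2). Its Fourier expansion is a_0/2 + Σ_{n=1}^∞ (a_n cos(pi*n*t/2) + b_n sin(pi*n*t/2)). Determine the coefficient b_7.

16/(7*pi)

b_7 = 1/2 ∫_{-2}^{2} ψ(t) sin(7*pi*t/2) dt.
Integrating by parts (boundary term plus one more integral), an antiderivative of (4*t + 3) sin(7*pi*t/2) is -8*t*cos(7*pi*t/2)/(7*pi) + 16*sin(7*pi*t/2)/(49*pi**2) - 6*cos(7*pi*t/2)/(7*pi); evaluating from -2 to 2: ∫_{-2}^{2} (4*t + 3) sin(7*pi*t/2) dt = (22/(7*pi)) - (-10/(7*pi)) = 32/(7*pi).
Hence b_7 = (1/2)·(32/(7*pi)) = 16/(7*pi).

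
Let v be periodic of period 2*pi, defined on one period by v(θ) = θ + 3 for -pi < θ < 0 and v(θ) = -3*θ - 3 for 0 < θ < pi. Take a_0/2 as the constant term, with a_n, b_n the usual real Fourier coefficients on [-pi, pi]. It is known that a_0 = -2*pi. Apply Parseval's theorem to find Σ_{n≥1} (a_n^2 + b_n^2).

4*pi**2/3 + 18 + 6*pi

Parseval: a_0^2/2 + Σ_{n≥1} (a_n^2+b_n^2) = 1/pi ∫_{-pi}^{pi} v(θ)^2 dθ = 18 + 6*pi + 10*pi**2/3.
Subtract a_0^2/2 = 2*pi**2: Σ (a_n^2+b_n^2) = 4*pi**2/3 + 18 + 6*pi.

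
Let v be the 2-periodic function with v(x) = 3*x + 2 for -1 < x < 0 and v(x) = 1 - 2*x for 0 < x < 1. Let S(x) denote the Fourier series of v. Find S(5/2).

0

x = 5/2 differs from x = 1/2 by 1 full period(s), and the series is 2-periodic.
v is continuous at x = 1/2 with value 0, so the series converges to 0 there.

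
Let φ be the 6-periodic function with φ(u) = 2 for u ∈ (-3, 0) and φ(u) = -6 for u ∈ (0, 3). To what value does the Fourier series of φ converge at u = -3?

At u = -3 the one-sided limits are φ(-3^-) = -6 and φ(-3^+) = 2.
By Dirichlet's theorem the series converges to their average, [(-6) + (2)]/2 = -2.

-2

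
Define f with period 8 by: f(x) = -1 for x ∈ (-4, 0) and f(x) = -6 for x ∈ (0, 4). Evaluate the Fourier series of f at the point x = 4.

-7/2

At x = 4 the one-sided limits are f(4^-) = -6 and f(4^+) = -1.
By Dirichlet's theorem the series converges to their average, [(-6) + (-1)]/2 = -7/2.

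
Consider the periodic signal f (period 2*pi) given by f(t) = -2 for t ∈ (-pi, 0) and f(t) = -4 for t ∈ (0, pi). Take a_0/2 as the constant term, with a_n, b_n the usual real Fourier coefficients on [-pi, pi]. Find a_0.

a_0 = 1/pi ∫_{-pi}^{pi} f(t) dt = 1/pi · (-6*pi) = -6.

-6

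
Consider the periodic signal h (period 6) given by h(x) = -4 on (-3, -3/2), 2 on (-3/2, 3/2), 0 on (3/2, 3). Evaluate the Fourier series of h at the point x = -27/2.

x = -27/2 differs from x = -3/2 by -2 full period(s), and the series is 6-periodic.
At x = -3/2 the one-sided limits are h(-3/2^-) = -4 and h(-3/2^+) = 2.
By Dirichlet's theorem the series converges to their average, [(-4) + (2)]/2 = -1.

-1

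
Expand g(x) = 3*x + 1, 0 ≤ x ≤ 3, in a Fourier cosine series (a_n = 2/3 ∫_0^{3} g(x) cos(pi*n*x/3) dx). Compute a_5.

a_5 = 2/3 ∫_0^{3} (3*x + 1) cos(5*pi*x/3) dx.
Integrating by parts (boundary term plus one more integral), an antiderivative of (3*x + 1) cos(5*pi*x/3) is 9*x*sin(5*pi*x/3)/(5*pi) + 3*sin(5*pi*x/3)/(5*pi) + 27*cos(5*pi*x/3)/(25*pi**2); evaluating from 0 to 3: ∫_{0}^{3} (3*x + 1) cos(5*pi*x/3) dx = (-27/(25*pi**2)) - (27/(25*pi**2)) = -54/(25*pi**2).
Hence a_5 = (2/3)·(-54/(25*pi**2)) = -36/(25*pi**2).

-36/(25*pi**2)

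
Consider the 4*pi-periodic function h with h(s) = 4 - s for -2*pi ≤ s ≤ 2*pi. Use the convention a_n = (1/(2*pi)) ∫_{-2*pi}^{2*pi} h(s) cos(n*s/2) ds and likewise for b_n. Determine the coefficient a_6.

0

a_6 = (1/(2*pi)) ∫_{-2*pi}^{2*pi} h(s) cos(3*s) ds.
Integrating by parts (boundary term plus one more integral), an antiderivative of (4 - s) cos(3*s) is -s*sin(3*s)/3 + 4*sin(3*s)/3 - cos(3*s)/9; evaluating from -2*pi to 2*pi: ∫_{-2*pi}^{2*pi} (4 - s) cos(3*s) ds = (-1/9) - (-1/9) = 0.
Hence a_6 = (1/(2*pi))·(0) = 0.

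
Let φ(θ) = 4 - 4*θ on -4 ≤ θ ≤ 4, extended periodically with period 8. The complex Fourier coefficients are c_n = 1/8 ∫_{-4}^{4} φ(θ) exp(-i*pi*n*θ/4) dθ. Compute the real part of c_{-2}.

Since φ is real-valued, Re(c_{-2}) = 1/8 ∫_{-4}^{4} φ(θ) cos(-pi*θ/2) dθ = a_{2}/2.
Integrating by parts (boundary term plus one more integral), an antiderivative of (4 - 4*θ) cos(-pi*θ/2) is -8*θ*sin(pi*θ/2)/pi + 8*sin(pi*θ/2)/pi - 16*cos(pi*θ/2)/pi**2; evaluating from -4 to 4: ∫_{-4}^{4} (4 - 4*θ) cos(-pi*θ/2) dθ = (-16/pi**2) - (-16/pi**2) = 0.
Hence Re(c_{-2}) = (1/8)·(0) = 0.

0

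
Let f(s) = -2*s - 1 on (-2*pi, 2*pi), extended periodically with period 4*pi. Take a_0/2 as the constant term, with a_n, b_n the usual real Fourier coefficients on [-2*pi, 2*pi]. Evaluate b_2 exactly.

b_2 = (1/(2*pi)) ∫_{-2*pi}^{2*pi} f(s) sin(s) ds.
Integrating by parts (boundary term plus one more integral), an antiderivative of (-2*s - 1) sin(s) is 2*s*cos(s) - 2*sin(s) + cos(s); evaluating from -2*pi to 2*pi: ∫_{-2*pi}^{2*pi} (-2*s - 1) sin(s) ds = (1 + 4*pi) - (1 - 4*pi) = 8*pi.
Hence b_2 = (1/(2*pi))·(8*pi) = 4.

4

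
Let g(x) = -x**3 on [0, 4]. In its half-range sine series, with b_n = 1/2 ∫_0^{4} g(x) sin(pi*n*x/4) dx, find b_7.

128*(6 - 49*pi**2)/(343*pi**3)

b_7 = 1/2 ∫_0^{4} (-x**3) sin(7*pi*x/4) dx.
Integrating by parts three times (tabular method), an antiderivative of (-x**3) sin(7*pi*x/4) is 4*x**3*cos(7*pi*x/4)/(7*pi) - 48*x**2*sin(7*pi*x/4)/(49*pi**2) - 384*x*cos(7*pi*x/4)/(343*pi**3) + 1536*sin(7*pi*x/4)/(2401*pi**4); evaluating from 0 to 4: ∫_{0}^{4} (-x**3) sin(7*pi*x/4) dx = (256*(6 - 49*pi**2)/(343*pi**3)) - (0) = 256*(6 - 49*pi**2)/(343*pi**3).
Hence b_7 = (1/2)·(256*(6 - 49*pi**2)/(343*pi**3)) = 128*(6 - 49*pi**2)/(343*pi**3).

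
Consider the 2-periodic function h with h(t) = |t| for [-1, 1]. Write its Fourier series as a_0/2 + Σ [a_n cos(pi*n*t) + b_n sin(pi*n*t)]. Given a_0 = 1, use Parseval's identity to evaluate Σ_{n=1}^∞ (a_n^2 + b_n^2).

Parseval: a_0^2/2 + Σ_{n≥1} (a_n^2+b_n^2) = ∫_{-1}^{1} h(t)^2 dt = 2/3.
Subtract a_0^2/2 = 1/2: Σ (a_n^2+b_n^2) = 1/6.

1/6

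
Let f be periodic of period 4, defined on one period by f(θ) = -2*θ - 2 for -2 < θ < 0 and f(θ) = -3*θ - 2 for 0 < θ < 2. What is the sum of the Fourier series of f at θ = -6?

-3

θ = -6 differs from θ = 2 by -2 full period(s), and the series is 4-periodic.
At θ = 2 the one-sided limits are f(2^-) = -8 and f(2^+) = 2.
By Dirichlet's theorem the series converges to their average, [(-8) + (2)]/2 = -3.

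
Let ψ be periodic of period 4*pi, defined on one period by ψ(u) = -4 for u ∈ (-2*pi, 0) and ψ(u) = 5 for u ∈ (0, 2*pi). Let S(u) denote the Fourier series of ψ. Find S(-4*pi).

1/2

u = -4*pi differs from u = 0 by -1 full period(s), and the series is 4*pi-periodic.
At u = 0 the one-sided limits are ψ(0^-) = -4 and ψ(0^+) = 5.
By Dirichlet's theorem the series converges to their average, [(-4) + (5)]/2 = 1/2.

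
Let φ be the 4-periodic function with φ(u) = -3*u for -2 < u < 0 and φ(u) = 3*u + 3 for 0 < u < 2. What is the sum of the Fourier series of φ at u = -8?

u = -8 differs from u = 0 by -2 full period(s), and the series is 4-periodic.
At u = 0 the one-sided limits are φ(0^-) = 0 and φ(0^+) = 3.
By Dirichlet's theorem the series converges to their average, [(0) + (3)]/2 = 3/2.

3/2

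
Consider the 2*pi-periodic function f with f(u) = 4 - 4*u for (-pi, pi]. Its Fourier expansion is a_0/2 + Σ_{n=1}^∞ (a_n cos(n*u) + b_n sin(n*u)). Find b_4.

2

b_4 = 1/pi ∫_{-pi}^{pi} f(u) sin(4*u) du.
Integrating by parts (boundary term plus one more integral), an antiderivative of (4 - 4*u) sin(4*u) is u*cos(4*u) - sin(4*u)/4 - cos(4*u); evaluating from -pi to pi: ∫_{-pi}^{pi} (4 - 4*u) sin(4*u) du = (-1 + pi) - (-pi - 1) = 2*pi.
Hence b_4 = (1/pi)·(2*pi) = 2.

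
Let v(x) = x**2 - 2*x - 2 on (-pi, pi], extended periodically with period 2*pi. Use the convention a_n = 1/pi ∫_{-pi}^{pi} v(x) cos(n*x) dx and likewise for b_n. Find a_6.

a_6 = 1/pi ∫_{-pi}^{pi} v(x) cos(6*x) dx.
Integrating by parts twice (tabular method), an antiderivative of (x**2 - 2*x - 2) cos(6*x) is x**2*sin(6*x)/6 - x*sin(6*x)/3 + x*cos(6*x)/18 - 37*sin(6*x)/108 - cos(6*x)/18; evaluating from -pi to pi: ∫_{-pi}^{pi} (x**2 - 2*x - 2) cos(6*x) dx = (-1/18 + pi/18) - (-pi/18 - 1/18) = pi/9.
Hence a_6 = (1/pi)·(pi/9) = 1/9.

1/9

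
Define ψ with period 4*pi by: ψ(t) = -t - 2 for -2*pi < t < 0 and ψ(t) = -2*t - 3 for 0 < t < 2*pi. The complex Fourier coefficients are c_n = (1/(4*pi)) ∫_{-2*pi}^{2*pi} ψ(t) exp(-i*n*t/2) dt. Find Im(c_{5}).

Since ψ is real-valued, Im(c_{5}) = -(1/(4*pi)) ∫_{-2*pi}^{2*pi} ψ(t) sin(5*t/2) dt = -b_{5}/2.
Split the integral at the breakpoints.
Integrating by parts (boundary term plus one more integral), an antiderivative of (-t - 2) sin(5*t/2) is 2*t*cos(5*t/2)/5 - 4*sin(5*t/2)/25 + 4*cos(5*t/2)/5; evaluating from -2*pi to 0: ∫_{-2*pi}^{0} (-t - 2) sin(5*t/2) dt = (4/5) - (-4/5 + 4*pi/5) = 8/5 - 4*pi/5.
Integrating by parts (boundary term plus one more integral), an antiderivative of (-2*t - 3) sin(5*t/2) is 4*t*cos(5*t/2)/5 - 8*sin(5*t/2)/25 + 6*cos(5*t/2)/5; evaluating from 0 to 2*pi: ∫_{0}^{2*pi} (-2*t - 3) sin(5*t/2) dt = (-8*pi/5 - 6/5) - (6/5) = -8*pi/5 - 12/5.
So ∫_{-2*pi}^{2*pi} ψ(t) sin(5*t/2) dt = -12*pi/5 - 4/5.
Hence Im(c_{5}) = (-1/(4*pi))·(-12*pi/5 - 4/5) = (1 + 3*pi)/(5*pi).

(1 + 3*pi)/(5*pi)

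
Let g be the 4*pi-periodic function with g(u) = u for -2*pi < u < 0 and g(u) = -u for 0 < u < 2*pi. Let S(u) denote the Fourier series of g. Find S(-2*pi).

g is continuous at u = -2*pi with value -2*pi, so the series converges to -2*pi there.

-2*pi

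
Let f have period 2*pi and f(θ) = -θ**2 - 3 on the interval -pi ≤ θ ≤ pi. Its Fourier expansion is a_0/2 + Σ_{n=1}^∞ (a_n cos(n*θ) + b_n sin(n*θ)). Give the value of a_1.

a_1 = 1/pi ∫_{-pi}^{pi} f(θ) cos(θ) dθ.
f is even and cos(θ) is even, so the integrand is even and a_1 = 2/pi ∫_0^{pi} f(θ) cos(θ) dθ.
Integrating by parts twice (tabular method), an antiderivative of (-θ**2 - 3) cos(θ) is -θ**2*sin(θ) - 2*θ*cos(θ) - sin(θ); evaluating from 0 to pi: ∫_{0}^{pi} (-θ**2 - 3) cos(θ) dθ = (2*pi) - (0) = 2*pi.
Hence a_1 = (2/pi)·(2*pi) = 4.

4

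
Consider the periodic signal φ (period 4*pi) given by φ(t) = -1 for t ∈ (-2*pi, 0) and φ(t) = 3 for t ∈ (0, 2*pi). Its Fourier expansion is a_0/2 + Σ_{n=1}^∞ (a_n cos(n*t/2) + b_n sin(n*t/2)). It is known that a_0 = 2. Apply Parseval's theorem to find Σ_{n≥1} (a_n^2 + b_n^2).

8

Parseval: a_0^2/2 + Σ_{n≥1} (a_n^2+b_n^2) = (1/(2*pi)) ∫_{-2*pi}^{2*pi} φ(t)^2 dt = 10.
Subtract a_0^2/2 = 2: Σ (a_n^2+b_n^2) = 8.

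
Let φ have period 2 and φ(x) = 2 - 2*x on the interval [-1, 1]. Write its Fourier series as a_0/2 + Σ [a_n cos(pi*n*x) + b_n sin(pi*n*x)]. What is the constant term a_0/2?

a_0 = ∫_{-1}^{1} φ(x) dx = 4.
So the constant term a_0/2 = 2.

2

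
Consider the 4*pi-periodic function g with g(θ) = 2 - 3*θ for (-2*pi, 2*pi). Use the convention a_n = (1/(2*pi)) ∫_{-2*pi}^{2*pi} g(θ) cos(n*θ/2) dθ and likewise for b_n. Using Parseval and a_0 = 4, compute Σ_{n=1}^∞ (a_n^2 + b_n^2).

24*pi**2

Parseval: a_0^2/2 + Σ_{n≥1} (a_n^2+b_n^2) = (1/(2*pi)) ∫_{-2*pi}^{2*pi} g(θ)^2 dθ = 8 + 24*pi**2.
Subtract a_0^2/2 = 8: Σ (a_n^2+b_n^2) = 24*pi**2.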